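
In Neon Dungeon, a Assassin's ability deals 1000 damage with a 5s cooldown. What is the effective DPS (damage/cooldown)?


DPS = damage / cooldown
= 1000 / 5
= 200.00

200.00 DPS


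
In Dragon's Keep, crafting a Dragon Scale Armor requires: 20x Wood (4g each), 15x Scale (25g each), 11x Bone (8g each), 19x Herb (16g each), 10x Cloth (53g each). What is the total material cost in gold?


Cost breakdown:
  Wood: 20 * 4 = 80
  Scale: 15 * 25 = 375
  Bone: 11 * 8 = 88
  Herb: 19 * 16 = 304
  Cloth: 10 * 53 = 530
Total = 80 + 375 + 88 + 304 + 530 = 1377

1377 gold


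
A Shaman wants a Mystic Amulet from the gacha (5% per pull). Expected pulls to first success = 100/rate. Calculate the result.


Expected pulls for a geometric distribution = 1/p = 100 / rate%
= 100 / 5
= 20.0

20.0 pulls


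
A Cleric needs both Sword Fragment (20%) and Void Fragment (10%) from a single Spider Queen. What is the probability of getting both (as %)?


For independent events, P(both) = P(A) * P(B)
= 20% * 10%
= 200 / 100 %
= 2.0%

2.0%


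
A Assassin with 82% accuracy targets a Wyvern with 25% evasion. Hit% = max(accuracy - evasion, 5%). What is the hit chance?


accuracy - evasion = 82 - 25 = 57
Apply floor: max(57, 5) = 57
Hit chance = 57%

57%


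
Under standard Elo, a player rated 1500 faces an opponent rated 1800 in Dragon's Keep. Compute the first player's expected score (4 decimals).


Elo expected score: Ea = 1/(1 + 10^((Rb-Ra)/400))
Rb - Ra = 1800 - 1500 = 300
(Rb-Ra)/400 = 300/400 = 0.75
10^0.75 = 5.623413
Ea = 1/(1 + 5.623413) = 1/6.623413 = 0.1510

0.1510


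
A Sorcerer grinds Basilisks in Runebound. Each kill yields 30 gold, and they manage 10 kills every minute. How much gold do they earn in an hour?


Gold per minute = 30 * 10 = 300
Gold per hour = 300 * 60 = 18000

18000 gold/hour


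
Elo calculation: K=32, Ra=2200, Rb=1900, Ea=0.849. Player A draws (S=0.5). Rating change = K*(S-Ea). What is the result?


Elo update: delta = K * (S - Ea), where S = 0.5 (draws)
S - Ea = 0.5 - 0.849 = -0.349
Rating change = 32 * -0.349
= -11.17

-11.17 rating points


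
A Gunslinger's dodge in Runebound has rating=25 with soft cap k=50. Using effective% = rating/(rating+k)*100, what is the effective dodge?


effective% = rating / (rating + k) * 100
= 25 / (25 + 50) * 100
= 25 / 75 * 100
= 0.333333 * 100
= 33.33%

33.33%


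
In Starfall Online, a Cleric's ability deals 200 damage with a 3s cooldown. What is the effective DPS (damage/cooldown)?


DPS = damage / cooldown
= 200 / 3
= 66.67

66.67 DPS


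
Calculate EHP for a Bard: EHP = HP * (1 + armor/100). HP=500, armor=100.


EHP = 500 * (1 + 100/100)
= 500 * (1 + 1.0)
= 500 * 2.0
= 1000.0

1000.0 EHP


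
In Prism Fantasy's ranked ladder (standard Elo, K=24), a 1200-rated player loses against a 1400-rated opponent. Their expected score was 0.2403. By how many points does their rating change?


Elo update: delta = K * (S - Ea), where S = 0 (loses)
S - Ea = 0 - 0.2403 = -0.2403
Rating change = 24 * -0.2403
= -5.77

-5.77 rating points


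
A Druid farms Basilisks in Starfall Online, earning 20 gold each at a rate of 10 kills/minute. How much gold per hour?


Gold per minute = 20 * 10 = 200
Gold per hour = 200 * 60 = 12000

12000 gold/hour


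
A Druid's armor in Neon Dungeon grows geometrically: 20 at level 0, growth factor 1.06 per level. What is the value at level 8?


value = base * growth^level
= 20 * 1.06^8
= 20 * 1.593848
= 31.88

31.88 armor


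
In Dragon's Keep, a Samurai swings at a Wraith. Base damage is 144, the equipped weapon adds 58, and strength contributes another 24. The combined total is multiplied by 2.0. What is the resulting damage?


Sum base + weapon + str = 144 + 58 + 24 = 226
Multiply by 2.0:
226 * 2.0 = 452.0

452.0 damage


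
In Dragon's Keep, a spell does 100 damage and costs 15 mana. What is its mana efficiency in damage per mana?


Efficiency = damage / mana
= 100 / 15
= 6.67

6.67 dmg/mana


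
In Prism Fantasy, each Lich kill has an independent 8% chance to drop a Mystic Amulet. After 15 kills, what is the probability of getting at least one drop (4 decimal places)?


P(at least one) = 1 - P(none) = 1 - (1-p)^n
p = 8/100 = 0.08
1 - p = 0.92
(1 - p)^15 = 0.92^15 = 0.286297
P(at least one) = 1 - 0.286297 = 0.7137

0.7137


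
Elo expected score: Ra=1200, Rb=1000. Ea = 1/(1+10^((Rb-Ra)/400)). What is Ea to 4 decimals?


Elo expected score: Ea = 1/(1 + 10^((Rb-Ra)/400))
Rb - Ra = 1000 - 1200 = -200
(Rb-Ra)/400 = -200/400 = -0.5
10^-0.5 = 0.316228
Ea = 1/(1 + 0.316228) = 1/1.316228 = 0.7597

0.7597


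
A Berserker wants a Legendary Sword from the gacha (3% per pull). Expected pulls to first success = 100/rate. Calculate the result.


Expected pulls for a geometric distribution = 1/p = 100 / rate%
= 100 / 3
= 33.33

33.33 pulls


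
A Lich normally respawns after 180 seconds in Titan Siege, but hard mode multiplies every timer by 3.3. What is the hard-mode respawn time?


Respawn time = base * multiplier
= 180 * 3.3
= 594.0 seconds

594.0 seconds


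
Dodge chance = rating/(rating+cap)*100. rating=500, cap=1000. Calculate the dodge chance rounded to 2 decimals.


dodge% = 500 / (500 + 1000) * 100
= 500 / 1500 * 100
= 0.333333 * 100
= 33.33%

33.33%


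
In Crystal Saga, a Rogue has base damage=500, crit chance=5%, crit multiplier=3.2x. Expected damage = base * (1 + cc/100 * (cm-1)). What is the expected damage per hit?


E[dmg] = base * (1 + crit_chance * (crit_mult - 1))
cc as decimal = 5/100 = 0.05
cm - 1 = 3.2 - 1 = 2.2
Bonus factor = 0.05 * 2.2 = 0.11
Total multiplier = 1 + 0.11 = 1.11
Expected damage = 500 * 1.11 = 555.00

555.00 damage


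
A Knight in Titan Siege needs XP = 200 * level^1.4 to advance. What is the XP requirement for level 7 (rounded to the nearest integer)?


XP = 200 * level^1.4
Substitute level = 7:
XP = 200 * 7^1.4
= 200 * 15.2453
= 3049

3049 XP


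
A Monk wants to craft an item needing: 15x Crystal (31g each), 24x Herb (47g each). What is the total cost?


Cost breakdown:
  Crystal: 15 * 31 = 465
  Herb: 24 * 47 = 1128
Total = 465 + 1128 = 1593

1593 gold


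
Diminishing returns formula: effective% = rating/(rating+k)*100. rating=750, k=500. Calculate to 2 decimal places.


effective% = rating / (rating + k) * 100
= 750 / (750 + 500) * 100
= 750 / 1250 * 100
= 0.6 * 100
= 60.00%

60.00%


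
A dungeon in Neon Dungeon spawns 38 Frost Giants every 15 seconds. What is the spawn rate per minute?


Spawns per minute = count * (60 / interval)
= 38 * (60 / 15)
= 38 * 4.0
= 152.0

152.0 per minute


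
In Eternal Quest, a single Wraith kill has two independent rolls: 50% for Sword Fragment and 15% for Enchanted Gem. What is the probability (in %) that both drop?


For independent events, P(both) = P(A) * P(B)
= 50% * 15%
= 750 / 100 %
= 7.5%

7.5%


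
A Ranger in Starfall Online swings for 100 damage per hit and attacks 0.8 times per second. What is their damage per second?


DPS = damage * attack_speed
= 100 * 0.8
= 80.0

80.0 DPS


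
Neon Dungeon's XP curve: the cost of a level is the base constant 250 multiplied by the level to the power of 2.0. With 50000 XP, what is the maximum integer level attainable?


XP = 250 * level^2.0, so level = (XP / 250)^(1/2.0)
= (50000 / 250)^(1/2.0)
= 200.0^0.5
= 14.1421
Floor: level = 14

level 14


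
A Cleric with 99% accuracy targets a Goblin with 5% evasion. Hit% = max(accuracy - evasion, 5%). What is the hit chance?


accuracy - evasion = 99 - 5 = 94
Apply floor: max(94, 5) = 94
Hit chance = 94%

94%


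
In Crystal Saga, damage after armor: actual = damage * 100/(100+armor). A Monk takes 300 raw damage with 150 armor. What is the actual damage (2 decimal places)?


actual = 300 * 100 / (100 + 150)
= 300 * 100 / 250
= 30000 / 250
= 120.00

120.00 damage


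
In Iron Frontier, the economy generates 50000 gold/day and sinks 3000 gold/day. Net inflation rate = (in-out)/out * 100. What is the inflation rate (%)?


Net gold = 50000 - 3000 = 47000
Inflation rate = net / sunk * 100 = 47000 / 3000 * 100
= 15.666667 * 100
= 1566.67%

1566.67%


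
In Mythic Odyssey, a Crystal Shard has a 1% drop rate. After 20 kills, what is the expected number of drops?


Expected drops = kills * (drop_rate / 100)
= 20 * (1 / 100)
= 20 * 0.01
= 0.2

0.2 drops


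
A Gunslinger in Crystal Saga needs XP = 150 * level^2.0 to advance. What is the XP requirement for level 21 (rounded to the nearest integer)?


XP = 150 * level^2.0
Substitute level = 21:
XP = 150 * 21^2.0
= 150 * 441.0
= 66150

66150 XP


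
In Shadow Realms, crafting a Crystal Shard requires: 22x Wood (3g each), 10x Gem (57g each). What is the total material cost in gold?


Cost breakdown:
  Wood: 22 * 3 = 66
  Gem: 10 * 57 = 570
Total = 66 + 570 = 636

636 gold


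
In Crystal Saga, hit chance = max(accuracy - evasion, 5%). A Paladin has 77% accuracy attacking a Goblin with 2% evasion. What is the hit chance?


accuracy - evasion = 77 - 2 = 75
Apply floor: max(75, 5) = 75
Hit chance = 75%

75%


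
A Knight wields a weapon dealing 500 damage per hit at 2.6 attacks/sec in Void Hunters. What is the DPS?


DPS = damage * attack_speed
= 500 * 2.6
= 1300.0

1300.0 DPS


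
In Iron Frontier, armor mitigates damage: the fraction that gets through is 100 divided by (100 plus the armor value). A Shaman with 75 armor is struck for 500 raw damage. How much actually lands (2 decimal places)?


actual = 500 * 100 / (100 + 75)
= 500 * 100 / 175
= 50000 / 175
= 285.71

285.71 damage


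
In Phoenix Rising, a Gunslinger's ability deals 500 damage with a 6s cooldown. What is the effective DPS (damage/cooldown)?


DPS = damage / cooldown
= 500 / 6
= 83.33

83.33 DPS


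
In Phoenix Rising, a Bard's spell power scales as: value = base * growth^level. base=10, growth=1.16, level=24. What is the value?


value = base * growth^level
= 10 * 1.16^24
= 10 * 35.236417
= 352.36

352.36 spell power


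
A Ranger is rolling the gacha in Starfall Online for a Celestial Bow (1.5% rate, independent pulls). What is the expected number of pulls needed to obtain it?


Expected pulls for a geometric distribution = 1/p = 100 / rate%
= 100 / 1.5
= 66.67

66.67 pulls


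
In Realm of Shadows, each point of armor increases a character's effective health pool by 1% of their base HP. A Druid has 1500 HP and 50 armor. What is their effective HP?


EHP = 1500 * (1 + 50/100)
= 1500 * (1 + 0.5)
= 1500 * 1.5
= 2250.0

2250.0 EHP


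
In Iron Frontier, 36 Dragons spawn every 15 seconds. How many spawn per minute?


Spawns per minute = count * (60 / interval)
= 36 * (60 / 15)
= 36 * 4.0
= 144.0

144.0 per minute


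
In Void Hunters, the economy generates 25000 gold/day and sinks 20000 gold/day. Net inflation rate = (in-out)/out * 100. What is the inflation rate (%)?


Net gold = 25000 - 20000 = 5000
Inflation rate = net / sunk * 100 = 5000 / 20000 * 100
= 0.25 * 100
= 25.00%

25.00%


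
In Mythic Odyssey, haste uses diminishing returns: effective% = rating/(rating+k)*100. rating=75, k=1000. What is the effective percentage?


effective% = rating / (rating + k) * 100
= 75 / (75 + 1000) * 100
= 75 / 1075 * 100
= 0.069767 * 100
= 6.98%

6.98%


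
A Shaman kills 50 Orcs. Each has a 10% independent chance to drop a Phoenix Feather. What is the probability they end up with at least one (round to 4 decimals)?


P(at least one) = 1 - P(none) = 1 - (1-p)^n
p = 10/100 = 0.1
1 - p = 0.9
(1 - p)^50 = 0.9^50 = 0.005154
P(at least one) = 1 - 0.005154 = 0.9948

0.9948


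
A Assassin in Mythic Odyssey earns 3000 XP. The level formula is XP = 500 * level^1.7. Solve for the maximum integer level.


XP = 500 * level^1.7, so level = (XP / 500)^(1/1.7)
= (3000 / 500)^(1/1.7)
= 6.0^0.5882
= 2.869
Floor: level = 2

level 2


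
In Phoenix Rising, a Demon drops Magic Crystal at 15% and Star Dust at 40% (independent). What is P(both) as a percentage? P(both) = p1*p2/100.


For independent events, P(both) = P(A) * P(B)
= 15% * 40%
= 600 / 100 %
= 6.0%

6.0%


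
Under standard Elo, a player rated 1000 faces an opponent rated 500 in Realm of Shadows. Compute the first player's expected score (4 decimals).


Elo expected score: Ea = 1/(1 + 10^((Rb-Ra)/400))
Rb - Ra = 500 - 1000 = -500
(Rb-Ra)/400 = -500/400 = -1.25
10^-1.25 = 0.056234
Ea = 1/(1 + 0.056234) = 1/1.056234 = 0.9468

0.9468


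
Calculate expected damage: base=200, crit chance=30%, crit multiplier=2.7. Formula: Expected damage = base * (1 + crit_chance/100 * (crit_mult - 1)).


E[dmg] = base * (1 + crit_chance * (crit_mult - 1))
cc as decimal = 30/100 = 0.3
cm - 1 = 2.7 - 1 = 1.7
Bonus factor = 0.3 * 1.7 = 0.51
Total multiplier = 1 + 0.51 = 1.51
Expected damage = 200 * 1.51 = 302.00

302.00 damage


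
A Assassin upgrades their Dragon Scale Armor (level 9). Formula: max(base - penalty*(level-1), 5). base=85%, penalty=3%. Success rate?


raw_rate = 85 - 3 * (9 - 1)
= 85 - 3 * 8
= 85 - 24
= 61
Apply floor: max(61, 5) = 61%

61%


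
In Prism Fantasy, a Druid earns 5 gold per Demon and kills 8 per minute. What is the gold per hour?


Gold per minute = 5 * 8 = 40
Gold per hour = 40 * 60 = 2400

2400 gold/hour


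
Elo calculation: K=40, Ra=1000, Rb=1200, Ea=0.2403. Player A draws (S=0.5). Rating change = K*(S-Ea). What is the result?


Elo update: delta = K * (S - Ea), where S = 0.5 (draws)
S - Ea = 0.5 - 0.2403 = 0.2597
Rating change = 40 * 0.2597
= 10.39

10.39 rating points


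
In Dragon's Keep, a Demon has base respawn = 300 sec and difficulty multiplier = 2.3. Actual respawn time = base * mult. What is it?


Respawn time = base * multiplier
= 300 * 2.3
= 690.0 seconds

690.0 seconds


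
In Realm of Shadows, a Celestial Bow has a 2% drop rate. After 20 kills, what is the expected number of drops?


Expected drops = kills * (drop_rate / 100)
= 20 * (2 / 100)
= 20 * 0.02
= 0.4

0.4 drops


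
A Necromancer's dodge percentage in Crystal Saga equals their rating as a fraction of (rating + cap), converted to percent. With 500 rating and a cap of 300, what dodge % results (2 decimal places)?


dodge% = 500 / (500 + 300) * 100
= 500 / 800 * 100
= 0.625 * 100
= 62.50%

62.50%


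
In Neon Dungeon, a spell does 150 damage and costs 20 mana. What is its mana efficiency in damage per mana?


Efficiency = damage / mana
= 150 / 20
= 7.50

7.50 dmg/mana


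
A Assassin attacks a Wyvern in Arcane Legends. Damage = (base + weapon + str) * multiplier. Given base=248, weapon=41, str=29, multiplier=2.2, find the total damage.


Sum base + weapon + str = 248 + 41 + 29 = 318
Multiply by 2.2:
318 * 2.2 = 699.6

699.6 damage


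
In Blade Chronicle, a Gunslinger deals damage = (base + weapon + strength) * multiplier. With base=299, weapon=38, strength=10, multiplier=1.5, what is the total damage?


Sum base + weapon + str = 299 + 38 + 10 = 347
Multiply by 1.5:
347 * 1.5 = 520.5

520.5 damage


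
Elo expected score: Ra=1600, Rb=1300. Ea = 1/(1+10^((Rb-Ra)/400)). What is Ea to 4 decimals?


Elo expected score: Ea = 1/(1 + 10^((Rb-Ra)/400))
Rb - Ra = 1300 - 1600 = -300
(Rb-Ra)/400 = -300/400 = -0.75
10^-0.75 = 0.177828
Ea = 1/(1 + 0.177828) = 1/1.177828 = 0.8490

0.8490


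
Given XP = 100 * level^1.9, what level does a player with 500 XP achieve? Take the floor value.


XP = 100 * level^1.9, so level = (XP / 100)^(1/1.9)
= (500 / 100)^(1/1.9)
= 5.0^0.5263
= 2.3328
Floor: level = 2

level 2


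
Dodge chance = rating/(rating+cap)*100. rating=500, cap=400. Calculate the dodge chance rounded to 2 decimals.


dodge% = 500 / (500 + 400) * 100
= 500 / 900 * 100
= 0.555556 * 100
= 55.56%

55.56%


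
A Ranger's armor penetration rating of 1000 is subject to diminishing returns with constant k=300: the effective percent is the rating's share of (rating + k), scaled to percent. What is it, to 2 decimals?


effective% = rating / (rating + k) * 100
= 1000 / (1000 + 300) * 100
= 1000 / 1300 * 100
= 0.769231 * 100
= 76.92%

76.92%


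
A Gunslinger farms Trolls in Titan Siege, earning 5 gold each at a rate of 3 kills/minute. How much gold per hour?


Gold per minute = 5 * 3 = 15
Gold per hour = 15 * 60 = 900

900 gold/hour


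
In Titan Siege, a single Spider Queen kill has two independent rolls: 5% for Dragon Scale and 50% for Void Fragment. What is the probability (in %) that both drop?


For independent events, P(both) = P(A) * P(B)
= 5% * 50%
= 250 / 100 %
= 2.5%

2.5%


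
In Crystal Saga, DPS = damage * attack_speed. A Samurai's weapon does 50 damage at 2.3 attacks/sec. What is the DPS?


DPS = damage * attack_speed
= 50 * 2.3
= 115.0

115.0 DPS


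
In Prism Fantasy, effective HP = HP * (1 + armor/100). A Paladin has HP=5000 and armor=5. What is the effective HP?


EHP = 5000 * (1 + 5/100)
= 5000 * (1 + 0.05)
= 5000 * 1.05
= 5250.0

5250.0 EHP


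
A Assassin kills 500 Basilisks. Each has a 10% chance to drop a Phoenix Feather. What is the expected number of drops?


Expected drops = kills * (drop_rate / 100)
= 500 * (10 / 100)
= 500 * 0.1
= 50.0

50.0 drops


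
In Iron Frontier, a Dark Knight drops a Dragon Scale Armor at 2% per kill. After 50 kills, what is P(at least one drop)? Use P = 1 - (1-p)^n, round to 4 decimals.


P(at least one) = 1 - P(none) = 1 - (1-p)^n
p = 2/100 = 0.02
1 - p = 0.98
(1 - p)^50 = 0.98^50 = 0.364170
P(at least one) = 1 - 0.364170 = 0.6358

0.6358


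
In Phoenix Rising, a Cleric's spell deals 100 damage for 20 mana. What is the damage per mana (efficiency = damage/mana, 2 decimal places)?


Efficiency = damage / mana
= 100 / 20
= 5.00

5.00 dmg/mana


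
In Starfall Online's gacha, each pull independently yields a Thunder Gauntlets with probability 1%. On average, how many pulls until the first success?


Expected pulls for a geometric distribution = 1/p = 100 / rate%
= 100 / 1
= 100.0

100.0 pulls


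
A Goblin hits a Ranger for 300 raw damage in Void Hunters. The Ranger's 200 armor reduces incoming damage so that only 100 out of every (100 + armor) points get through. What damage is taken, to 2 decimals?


actual = 300 * 100 / (100 + 200)
= 300 * 100 / 300
= 30000 / 300
= 100.00

100.00 damage


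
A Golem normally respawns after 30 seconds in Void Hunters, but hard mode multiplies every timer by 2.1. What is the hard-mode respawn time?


Respawn time = base * multiplier
= 30 * 2.1
= 63.0 seconds

63.0 seconds


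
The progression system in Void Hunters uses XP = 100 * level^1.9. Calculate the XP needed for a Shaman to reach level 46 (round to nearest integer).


XP = 100 * level^1.9
Substitute level = 46:
XP = 100 * 46^1.9
= 100 * 1442.9121
= 144291

144291 XP


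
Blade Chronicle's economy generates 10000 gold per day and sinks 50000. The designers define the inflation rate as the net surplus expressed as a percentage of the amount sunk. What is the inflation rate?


Net gold = 10000 - 50000 = -40000
Inflation rate = net / sunk * 100 = -40000 / 50000 * 100
= -0.8 * 100
= -80.00%

-80.00%


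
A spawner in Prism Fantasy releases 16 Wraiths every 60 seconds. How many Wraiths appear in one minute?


Spawns per minute = count * (60 / interval)
= 16 * (60 / 60)
= 16 * 1.0
= 16.0

16.0 per minute


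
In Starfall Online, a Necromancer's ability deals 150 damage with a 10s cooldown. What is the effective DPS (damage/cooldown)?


DPS = damage / cooldown
= 150 / 10
= 15.00

15.00 DPS


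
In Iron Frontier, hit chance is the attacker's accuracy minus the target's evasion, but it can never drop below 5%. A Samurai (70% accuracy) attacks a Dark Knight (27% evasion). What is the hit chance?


accuracy - evasion = 70 - 27 = 43
Apply floor: max(43, 5) = 43
Hit chance = 43%

43%


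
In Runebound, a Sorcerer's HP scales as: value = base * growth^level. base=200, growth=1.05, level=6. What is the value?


value = base * growth^level
= 200 * 1.05^6
= 200 * 1.340096
= 268.02

268.02 HP


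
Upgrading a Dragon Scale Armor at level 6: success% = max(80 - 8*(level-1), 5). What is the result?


raw_rate = 80 - 8 * (6 - 1)
= 80 - 8 * 5
= 80 - 40
= 40
Apply floor: max(40, 5) = 40%

40%


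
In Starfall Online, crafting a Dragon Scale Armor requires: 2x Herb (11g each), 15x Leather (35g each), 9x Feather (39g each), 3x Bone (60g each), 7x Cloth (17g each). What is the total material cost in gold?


Cost breakdown:
  Herb: 2 * 11 = 22
  Leather: 15 * 35 = 525
  Feather: 9 * 39 = 351
  Bone: 3 * 60 = 180
  Cloth: 7 * 17 = 119
Total = 22 + 525 + 351 + 180 + 119 = 1197

1197 gold


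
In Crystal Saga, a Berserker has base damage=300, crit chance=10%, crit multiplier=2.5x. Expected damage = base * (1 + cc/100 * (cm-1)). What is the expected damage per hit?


E[dmg] = base * (1 + crit_chance * (crit_mult - 1))
cc as decimal = 10/100 = 0.1
cm - 1 = 2.5 - 1 = 1.5
Bonus factor = 0.1 * 1.5 = 0.15
Total multiplier = 1 + 0.15 = 1.15
Expected damage = 300 * 1.15 = 345.00

345.00 damage


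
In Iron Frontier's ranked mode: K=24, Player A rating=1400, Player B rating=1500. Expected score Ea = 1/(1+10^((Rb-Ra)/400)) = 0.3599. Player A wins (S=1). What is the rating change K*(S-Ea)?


Elo update: delta = K * (S - Ea), where S = 1 (wins)
S - Ea = 1 - 0.3599 = 0.6401
Rating change = 24 * 0.6401
= 15.36

15.36 rating points


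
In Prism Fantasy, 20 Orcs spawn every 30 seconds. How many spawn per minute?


Spawns per minute = count * (60 / interval)
= 20 * (60 / 30)
= 20 * 2.0
= 40.0

40.0 per minute


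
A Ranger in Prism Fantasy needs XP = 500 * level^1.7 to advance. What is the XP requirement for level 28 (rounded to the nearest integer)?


XP = 500 * level^1.7
Substitute level = 28:
XP = 500 * 28^1.7
= 500 * 288.5152
= 144258

144258 XP


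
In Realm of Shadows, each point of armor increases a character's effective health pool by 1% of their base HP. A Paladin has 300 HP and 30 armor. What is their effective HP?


EHP = 300 * (1 + 30/100)
= 300 * (1 + 0.3)
= 300 * 1.3
= 390.0

390.0 EHP


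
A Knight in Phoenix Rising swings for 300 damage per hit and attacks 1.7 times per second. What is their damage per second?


DPS = damage * attack_speed
= 300 * 1.7
= 510.0

510.0 DPS


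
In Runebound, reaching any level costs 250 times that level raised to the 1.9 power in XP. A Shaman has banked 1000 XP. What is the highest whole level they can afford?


XP = 250 * level^1.9, so level = (XP / 250)^(1/1.9)
= (1000 / 250)^(1/1.9)
= 4.0^0.5263
= 2.0743
Floor: level = 2

level 2


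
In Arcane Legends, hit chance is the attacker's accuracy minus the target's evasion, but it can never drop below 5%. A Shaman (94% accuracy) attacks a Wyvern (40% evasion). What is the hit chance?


accuracy - evasion = 94 - 40 = 54
Apply floor: max(54, 5) = 54
Hit chance = 54%

54%


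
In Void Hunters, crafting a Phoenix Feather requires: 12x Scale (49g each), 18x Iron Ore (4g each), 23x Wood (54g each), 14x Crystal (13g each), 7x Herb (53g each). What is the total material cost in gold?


Cost breakdown:
  Scale: 12 * 49 = 588
  Iron Ore: 18 * 4 = 72
  Wood: 23 * 54 = 1242
  Crystal: 14 * 13 = 182
  Herb: 7 * 53 = 371
Total = 588 + 72 + 1242 + 182 + 371 = 2455

2455 gold


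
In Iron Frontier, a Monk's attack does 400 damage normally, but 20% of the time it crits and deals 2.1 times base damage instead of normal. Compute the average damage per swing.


E[dmg] = base * (1 + crit_chance * (crit_mult - 1))
cc as decimal = 20/100 = 0.2
cm - 1 = 2.1 - 1 = 1.1
Bonus factor = 0.2 * 1.1 = 0.22
Total multiplier = 1 + 0.22 = 1.22
Expected damage = 400 * 1.22 = 488.00

488.00 damage


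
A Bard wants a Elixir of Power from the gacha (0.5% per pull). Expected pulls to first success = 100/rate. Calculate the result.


Expected pulls for a geometric distribution = 1/p = 100 / rate%
= 100 / 0.5
= 200.0

200.0 pulls


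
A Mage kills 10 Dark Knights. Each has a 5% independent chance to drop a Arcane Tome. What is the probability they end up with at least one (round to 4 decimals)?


P(at least one) = 1 - P(none) = 1 - (1-p)^n
p = 5/100 = 0.05
1 - p = 0.95
(1 - p)^10 = 0.95^10 = 0.598737
P(at least one) = 1 - 0.598737 = 0.4013

0.4013


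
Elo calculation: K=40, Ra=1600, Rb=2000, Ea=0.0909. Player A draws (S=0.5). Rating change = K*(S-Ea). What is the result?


Elo update: delta = K * (S - Ea), where S = 0.5 (draws)
S - Ea = 0.5 - 0.0909 = 0.4091
Rating change = 40 * 0.4091
= 16.36

16.36 rating points


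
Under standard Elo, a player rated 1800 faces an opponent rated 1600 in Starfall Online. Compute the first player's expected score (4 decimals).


Elo expected score: Ea = 1/(1 + 10^((Rb-Ra)/400))
Rb - Ra = 1600 - 1800 = -200
(Rb-Ra)/400 = -200/400 = -0.5
10^-0.5 = 0.316228
Ea = 1/(1 + 0.316228) = 1/1.316228 = 0.7597

0.7597


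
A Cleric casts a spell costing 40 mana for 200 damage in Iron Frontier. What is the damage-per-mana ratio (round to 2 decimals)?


Efficiency = damage / mana
= 200 / 40
= 5.00

5.00 dmg/mana


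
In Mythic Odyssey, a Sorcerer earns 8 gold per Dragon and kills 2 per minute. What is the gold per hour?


Gold per minute = 8 * 2 = 16
Gold per hour = 16 * 60 = 960

960 gold/hour


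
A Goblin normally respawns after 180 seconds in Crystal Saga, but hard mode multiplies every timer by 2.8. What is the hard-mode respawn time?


Respawn time = base * multiplier
= 180 * 2.8
= 504.0 seconds

504.0 seconds


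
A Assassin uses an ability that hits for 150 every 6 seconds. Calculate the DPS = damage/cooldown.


DPS = damage / cooldown
= 150 / 6
= 25.00

25.00 DPS


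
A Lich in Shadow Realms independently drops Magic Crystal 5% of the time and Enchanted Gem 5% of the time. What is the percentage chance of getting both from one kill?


For independent events, P(both) = P(A) * P(B)
= 5% * 5%
= 25 / 100 %
= 0.25%

0.25%


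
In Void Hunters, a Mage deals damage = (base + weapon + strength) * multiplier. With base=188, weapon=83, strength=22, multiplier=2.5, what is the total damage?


Sum base + weapon + str = 188 + 83 + 22 = 293
Multiply by 2.5:
293 * 2.5 = 732.5

732.5 damage


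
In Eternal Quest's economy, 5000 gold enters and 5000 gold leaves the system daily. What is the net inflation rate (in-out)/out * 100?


Net gold = 5000 - 5000 = 0
Inflation rate = net / sunk * 100 = 0 / 5000 * 100
= 0.0 * 100
= 0.00%

0.00%


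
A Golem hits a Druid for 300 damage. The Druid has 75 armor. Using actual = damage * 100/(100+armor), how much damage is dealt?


actual = 300 * 100 / (100 + 75)
= 300 * 100 / 175
= 30000 / 175
= 171.43

171.43 damage


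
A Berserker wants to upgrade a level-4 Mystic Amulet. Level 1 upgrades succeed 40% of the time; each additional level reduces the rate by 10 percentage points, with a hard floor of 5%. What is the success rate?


raw_rate = 40 - 10 * (4 - 1)
= 40 - 10 * 3
= 40 - 30
= 10
Apply floor: max(10, 5) = 10%

10%


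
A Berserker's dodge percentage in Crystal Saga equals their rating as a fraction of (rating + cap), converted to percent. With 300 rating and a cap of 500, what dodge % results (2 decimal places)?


dodge% = 300 / (300 + 500) * 100
= 300 / 800 * 100
= 0.375 * 100
= 37.50%

37.50%


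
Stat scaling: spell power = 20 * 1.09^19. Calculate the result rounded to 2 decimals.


value = base * growth^level
= 20 * 1.09^19
= 20 * 5.141661
= 102.83

102.83 spell power


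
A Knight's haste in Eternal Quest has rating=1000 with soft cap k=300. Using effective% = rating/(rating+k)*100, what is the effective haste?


effective% = rating / (rating + k) * 100
= 1000 / (1000 + 300) * 100
= 1000 / 1300 * 100
= 0.769231 * 100
= 76.92%

76.92%


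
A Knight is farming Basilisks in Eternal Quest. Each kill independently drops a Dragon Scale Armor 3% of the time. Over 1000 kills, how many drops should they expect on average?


Expected drops = kills * (drop_rate / 100)
= 1000 * (3 / 100)
= 1000 * 0.03
= 30.0

30.0 drops


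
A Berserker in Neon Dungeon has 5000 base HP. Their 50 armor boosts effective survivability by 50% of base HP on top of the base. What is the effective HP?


EHP = 5000 * (1 + 50/100)
= 5000 * (1 + 0.5)
= 5000 * 1.5
= 7500.0

7500.0 EHP


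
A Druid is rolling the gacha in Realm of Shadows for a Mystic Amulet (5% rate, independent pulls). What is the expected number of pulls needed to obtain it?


Expected pulls for a geometric distribution = 1/p = 100 / rate%
= 100 / 5
= 20.0

20.0 pulls


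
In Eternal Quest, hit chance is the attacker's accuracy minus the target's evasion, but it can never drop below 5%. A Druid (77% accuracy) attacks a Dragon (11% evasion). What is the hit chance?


accuracy - evasion = 77 - 11 = 66
Apply floor: max(66, 5) = 66
Hit chance = 66%

66%


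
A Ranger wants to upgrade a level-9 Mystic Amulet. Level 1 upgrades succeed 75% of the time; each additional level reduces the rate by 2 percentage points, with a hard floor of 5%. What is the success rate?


raw_rate = 75 - 2 * (9 - 1)
= 75 - 2 * 8
= 75 - 16
= 59
Apply floor: max(59, 5) = 59%

59%


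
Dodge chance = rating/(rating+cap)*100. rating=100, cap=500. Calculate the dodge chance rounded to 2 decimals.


dodge% = 100 / (100 + 500) * 100
= 100 / 600 * 100
= 0.166667 * 100
= 16.67%

16.67%


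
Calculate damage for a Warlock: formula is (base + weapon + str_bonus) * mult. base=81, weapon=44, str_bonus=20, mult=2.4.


Sum base + weapon + str = 81 + 44 + 20 = 145
Multiply by 2.4:
145 * 2.4 = 348.0

348.0 damage


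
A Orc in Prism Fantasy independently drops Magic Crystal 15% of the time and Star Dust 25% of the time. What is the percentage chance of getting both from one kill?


For independent events, P(both) = P(A) * P(B)
= 15% * 25%
= 375 / 100 %
= 3.75%

3.75%


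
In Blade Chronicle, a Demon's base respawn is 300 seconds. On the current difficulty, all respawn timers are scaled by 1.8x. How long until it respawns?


Respawn time = base * multiplier
= 300 * 1.8
= 540.0 seconds

540.0 seconds


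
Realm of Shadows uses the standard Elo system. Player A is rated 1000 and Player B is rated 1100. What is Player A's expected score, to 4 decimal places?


Elo expected score: Ea = 1/(1 + 10^((Rb-Ra)/400))
Rb - Ra = 1100 - 1000 = 100
(Rb-Ra)/400 = 100/400 = 0.25
10^0.25 = 1.778279
Ea = 1/(1 + 1.778279) = 1/2.778279 = 0.3599

0.3599


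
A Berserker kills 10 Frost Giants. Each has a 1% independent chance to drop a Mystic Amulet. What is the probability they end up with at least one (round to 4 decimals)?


P(at least one) = 1 - P(none) = 1 - (1-p)^n
p = 1/100 = 0.01
1 - p = 0.99
(1 - p)^10 = 0.99^10 = 0.904382
P(at least one) = 1 - 0.904382 = 0.0956

0.0956


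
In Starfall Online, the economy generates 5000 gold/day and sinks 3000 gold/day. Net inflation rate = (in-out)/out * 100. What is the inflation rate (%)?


Net gold = 5000 - 3000 = 2000
Inflation rate = net / sunk * 100 = 2000 / 3000 * 100
= 0.666667 * 100
= 66.67%

66.67%


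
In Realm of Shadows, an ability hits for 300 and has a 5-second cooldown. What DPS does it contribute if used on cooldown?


DPS = damage / cooldown
= 300 / 5
= 60.00

60.00 DPS


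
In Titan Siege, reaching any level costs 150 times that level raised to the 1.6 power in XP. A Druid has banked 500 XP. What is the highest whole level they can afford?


XP = 150 * level^1.6, so level = (XP / 150)^(1/1.6)
= (500 / 150)^(1/1.6)
= 3.3333^0.625
= 2.1223
Floor: level = 2

level 2


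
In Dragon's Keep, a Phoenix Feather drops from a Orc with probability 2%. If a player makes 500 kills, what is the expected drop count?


Expected drops = kills * (drop_rate / 100)
= 500 * (2 / 100)
= 500 * 0.02
= 10.0

10.0 drops


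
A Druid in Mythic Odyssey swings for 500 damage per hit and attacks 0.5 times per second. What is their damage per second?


DPS = damage * attack_speed
= 500 * 0.5
= 250.0

250.0 DPS


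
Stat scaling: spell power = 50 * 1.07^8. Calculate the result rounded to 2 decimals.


value = base * growth^level
= 50 * 1.07^8
= 50 * 1.718186
= 85.91

85.91 spell power


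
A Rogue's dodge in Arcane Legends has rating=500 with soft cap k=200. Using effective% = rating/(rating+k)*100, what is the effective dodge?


effective% = rating / (rating + k) * 100
= 500 / (500 + 200) * 100
= 500 / 700 * 100
= 0.714286 * 100
= 71.43%

71.43%


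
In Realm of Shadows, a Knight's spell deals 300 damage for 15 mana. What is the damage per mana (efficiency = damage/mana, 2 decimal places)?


Efficiency = damage / mana
= 300 / 15
= 20.00

20.00 dmg/mana


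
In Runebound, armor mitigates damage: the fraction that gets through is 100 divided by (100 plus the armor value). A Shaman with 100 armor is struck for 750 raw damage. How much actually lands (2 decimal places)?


actual = 750 * 100 / (100 + 100)
= 750 * 100 / 200
= 75000 / 200
= 375.00

375.00 damage


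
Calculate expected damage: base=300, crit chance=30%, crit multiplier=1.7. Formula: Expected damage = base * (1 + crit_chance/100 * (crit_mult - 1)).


E[dmg] = base * (1 + crit_chance * (crit_mult - 1))
cc as decimal = 30/100 = 0.3
cm - 1 = 1.7 - 1 = 0.7
Bonus factor = 0.3 * 0.7 = 0.21
Total multiplier = 1 + 0.21 = 1.21
Expected damage = 300 * 1.21 = 363.00

363.00 damage


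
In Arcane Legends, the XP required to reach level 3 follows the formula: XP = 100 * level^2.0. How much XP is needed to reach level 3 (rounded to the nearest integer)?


XP = 100 * level^2.0
Substitute level = 3:
XP = 100 * 3^2.0
= 100 * 9.0
= 900

900 XP


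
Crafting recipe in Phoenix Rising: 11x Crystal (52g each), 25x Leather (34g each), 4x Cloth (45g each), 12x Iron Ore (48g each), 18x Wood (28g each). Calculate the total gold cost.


Cost breakdown:
  Crystal: 11 * 52 = 572
  Leather: 25 * 34 = 850
  Cloth: 4 * 45 = 180
  Iron Ore: 12 * 48 = 576
  Wood: 18 * 28 = 504
Total = 572 + 850 + 180 + 576 + 504 = 2682

2682 gold


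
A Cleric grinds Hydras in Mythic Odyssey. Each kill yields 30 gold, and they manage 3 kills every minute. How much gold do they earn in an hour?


Gold per minute = 30 * 3 = 90
Gold per hour = 90 * 60 = 5400

5400 gold/hour


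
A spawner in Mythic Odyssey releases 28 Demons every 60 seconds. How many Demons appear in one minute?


Spawns per minute = count * (60 / interval)
= 28 * (60 / 60)
= 28 * 1.0
= 28.0

28.0 per minute


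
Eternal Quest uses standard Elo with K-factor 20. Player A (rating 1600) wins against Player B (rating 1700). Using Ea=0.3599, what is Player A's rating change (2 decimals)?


Elo update: delta = K * (S - Ea), where S = 1 (wins)
S - Ea = 1 - 0.3599 = 0.6401
Rating change = 20 * 0.6401
= 12.80

12.80 rating points


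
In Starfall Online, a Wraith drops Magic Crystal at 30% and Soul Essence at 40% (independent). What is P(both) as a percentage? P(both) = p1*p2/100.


For independent events, P(both) = P(A) * P(B)
= 30% * 40%
= 1200 / 100 %
= 12.0%

12.0%


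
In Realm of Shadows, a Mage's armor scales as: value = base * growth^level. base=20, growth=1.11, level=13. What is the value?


value = base * growth^level
= 20 * 1.11^13
= 20 * 3.88328
= 77.67

77.67 armor


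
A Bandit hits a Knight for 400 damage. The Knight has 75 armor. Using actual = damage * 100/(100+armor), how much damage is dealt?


actual = 400 * 100 / (100 + 75)
= 400 * 100 / 175
= 40000 / 175
= 228.57

228.57 damage


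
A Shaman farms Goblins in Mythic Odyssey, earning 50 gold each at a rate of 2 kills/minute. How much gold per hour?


Gold per minute = 50 * 2 = 100
Gold per hour = 100 * 60 = 6000

6000 gold/hour


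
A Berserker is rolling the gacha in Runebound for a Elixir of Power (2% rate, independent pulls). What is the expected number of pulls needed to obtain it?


Expected pulls for a geometric distribution = 1/p = 100 / rate%
= 100 / 2
= 50.0

50.0 pulls


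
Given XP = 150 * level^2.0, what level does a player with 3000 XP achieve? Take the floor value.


XP = 150 * level^2.0, so level = (XP / 150)^(1/2.0)
= (3000 / 150)^(1/2.0)
= 20.0^0.5
= 4.4721
Floor: level = 4

level 4


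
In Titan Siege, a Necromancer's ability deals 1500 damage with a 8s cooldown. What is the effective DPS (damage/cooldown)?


DPS = damage / cooldown
= 1500 / 8
= 187.50

187.50 DPS


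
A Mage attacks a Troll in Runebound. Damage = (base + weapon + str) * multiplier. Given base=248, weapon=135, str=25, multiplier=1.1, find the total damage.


Sum base + weapon + str = 248 + 135 + 25 = 408
Multiply by 1.1:
408 * 1.1 = 448.8

448.8 damage


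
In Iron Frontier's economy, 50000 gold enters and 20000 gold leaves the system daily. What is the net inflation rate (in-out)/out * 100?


Net gold = 50000 - 20000 = 30000
Inflation rate = net / sunk * 100 = 30000 / 20000 * 100
= 1.5 * 100
= 150.00%

150.00%


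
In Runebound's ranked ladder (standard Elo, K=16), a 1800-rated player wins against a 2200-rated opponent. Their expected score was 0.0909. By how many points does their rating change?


Elo update: delta = K * (S - Ea), where S = 1 (wins)
S - Ea = 1 - 0.0909 = 0.9091
Rating change = 16 * 0.9091
= 14.55

14.55 rating points


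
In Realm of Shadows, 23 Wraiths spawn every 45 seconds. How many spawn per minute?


Spawns per minute = count * (60 / interval)
= 23 * (60 / 45)
= 23 * 1.3333
= 30.67

30.67 per minute


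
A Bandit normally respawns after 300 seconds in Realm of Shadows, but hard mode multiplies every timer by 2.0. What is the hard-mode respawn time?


Respawn time = base * multiplier
= 300 * 2.0
= 600.0 seconds

600.0 seconds


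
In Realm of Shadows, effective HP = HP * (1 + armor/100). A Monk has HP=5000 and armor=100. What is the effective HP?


EHP = 5000 * (1 + 100/100)
= 5000 * (1 + 1.0)
= 5000 * 2.0
= 10000.0

10000.0 EHP


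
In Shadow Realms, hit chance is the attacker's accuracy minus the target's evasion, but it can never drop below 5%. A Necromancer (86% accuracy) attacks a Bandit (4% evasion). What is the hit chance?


accuracy - evasion = 86 - 4 = 82
Apply floor: max(82, 5) = 82
Hit chance = 82%

82%


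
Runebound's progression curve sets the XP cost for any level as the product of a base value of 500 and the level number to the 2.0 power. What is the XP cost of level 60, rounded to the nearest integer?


XP = 500 * level^2.0
Substitute level = 60:
XP = 500 * 60^2.0
= 500 * 3600.0
= 1800000

1800000 XP


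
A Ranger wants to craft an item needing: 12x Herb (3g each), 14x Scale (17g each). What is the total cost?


Cost breakdown:
  Herb: 12 * 3 = 36
  Scale: 14 * 17 = 238
Total = 36 + 238 = 274

274 gold


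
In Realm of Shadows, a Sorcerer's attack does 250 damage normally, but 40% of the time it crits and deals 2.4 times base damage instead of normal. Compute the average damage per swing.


E[dmg] = base * (1 + crit_chance * (crit_mult - 1))
cc as decimal = 40/100 = 0.4
cm - 1 = 2.4 - 1 = 1.4
Bonus factor = 0.4 * 1.4 = 0.56
Total multiplier = 1 + 0.56 = 1.56
Expected damage = 250 * 1.56 = 390.00

390.00 damage


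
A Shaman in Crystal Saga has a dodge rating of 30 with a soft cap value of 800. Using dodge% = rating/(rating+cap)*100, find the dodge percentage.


dodge% = 30 / (30 + 800) * 100
= 30 / 830 * 100
= 0.036145 * 100
= 3.61%

3.61%


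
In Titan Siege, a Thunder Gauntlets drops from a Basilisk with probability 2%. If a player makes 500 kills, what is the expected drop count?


Expected drops = kills * (drop_rate / 100)
= 500 * (2 / 100)
= 500 * 0.02
= 10.0

10.0 drops


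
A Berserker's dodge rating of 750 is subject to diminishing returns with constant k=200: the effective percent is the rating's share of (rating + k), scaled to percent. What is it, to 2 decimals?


effective% = rating / (rating + k) * 100
= 750 / (750 + 200) * 100
= 750 / 950 * 100
= 0.789474 * 100
= 78.95%

78.95%
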